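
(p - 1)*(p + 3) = p^2 + 2*p - 3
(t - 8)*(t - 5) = t^2 - 13*t + 40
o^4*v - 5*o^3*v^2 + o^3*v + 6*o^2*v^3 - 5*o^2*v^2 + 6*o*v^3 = o*(o - 3*v)*(o - 2*v)*(o*v + v)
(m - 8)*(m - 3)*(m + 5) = m^3 - 6*m^2 - 31*m + 120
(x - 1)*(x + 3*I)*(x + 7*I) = x^3 - x^2 + 10*I*x^2 - 21*x - 10*I*x + 21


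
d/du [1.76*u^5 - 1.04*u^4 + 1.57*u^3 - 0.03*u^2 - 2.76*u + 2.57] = 8.8*u^4 - 4.16*u^3 + 4.71*u^2 - 0.06*u - 2.76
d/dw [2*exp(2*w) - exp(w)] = (4*exp(w) - 1)*exp(w)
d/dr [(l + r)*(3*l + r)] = 4*l + 2*r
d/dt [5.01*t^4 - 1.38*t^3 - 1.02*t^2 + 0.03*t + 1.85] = 20.04*t^3 - 4.14*t^2 - 2.04*t + 0.03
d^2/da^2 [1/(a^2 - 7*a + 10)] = 2*(-a^2 + 7*a + (2*a - 7)^2 - 10)/(a^2 - 7*a + 10)^3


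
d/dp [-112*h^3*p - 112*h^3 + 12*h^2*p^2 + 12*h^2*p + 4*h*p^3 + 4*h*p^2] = 4*h*(-28*h^2 + 6*h*p + 3*h + 3*p^2 + 2*p)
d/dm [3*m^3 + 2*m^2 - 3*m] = 9*m^2 + 4*m - 3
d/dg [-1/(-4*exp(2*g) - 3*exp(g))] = (-8*exp(g) - 3)*exp(-g)/(4*exp(g) + 3)^2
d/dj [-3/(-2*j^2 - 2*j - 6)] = 3*(-2*j - 1)/(2*(j^2 + j + 3)^2)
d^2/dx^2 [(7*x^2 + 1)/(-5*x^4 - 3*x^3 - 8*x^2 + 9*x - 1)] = 2*(-525*x^8 - 315*x^7 - 33*x^6 - 2115*x^5 - 561*x^4 - 459*x^3 + 87*x^2 + 225*x - 80)/(125*x^12 + 225*x^11 + 735*x^10 + 72*x^9 + 441*x^8 - 1737*x^7 + 698*x^6 - 1125*x^5 + 1989*x^4 - 1152*x^3 + 267*x^2 - 27*x + 1)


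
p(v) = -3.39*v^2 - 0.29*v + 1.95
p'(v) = -6.78*v - 0.29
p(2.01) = -12.33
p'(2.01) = -13.92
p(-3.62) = -41.42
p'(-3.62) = 24.25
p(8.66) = -254.80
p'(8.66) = -59.00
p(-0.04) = 1.96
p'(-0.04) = -0.02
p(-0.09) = 1.95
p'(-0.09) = 0.32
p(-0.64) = 0.75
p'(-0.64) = 4.05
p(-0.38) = 1.57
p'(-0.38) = 2.29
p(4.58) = -70.49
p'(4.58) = -31.34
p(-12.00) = -482.73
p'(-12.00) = 81.07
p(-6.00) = -118.35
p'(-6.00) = 40.39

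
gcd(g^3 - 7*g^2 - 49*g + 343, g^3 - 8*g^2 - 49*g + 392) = g^2 - 49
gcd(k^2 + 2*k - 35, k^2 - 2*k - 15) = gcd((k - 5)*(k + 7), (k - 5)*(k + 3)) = k - 5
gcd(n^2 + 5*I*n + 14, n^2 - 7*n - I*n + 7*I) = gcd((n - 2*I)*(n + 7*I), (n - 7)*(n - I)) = 1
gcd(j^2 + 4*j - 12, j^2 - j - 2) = j - 2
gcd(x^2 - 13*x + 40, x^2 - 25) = x - 5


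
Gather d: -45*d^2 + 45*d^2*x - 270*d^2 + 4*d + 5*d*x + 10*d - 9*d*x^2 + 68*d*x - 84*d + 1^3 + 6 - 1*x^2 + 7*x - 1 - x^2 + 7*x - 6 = d^2*(45*x - 315) + d*(-9*x^2 + 73*x - 70) - 2*x^2 + 14*x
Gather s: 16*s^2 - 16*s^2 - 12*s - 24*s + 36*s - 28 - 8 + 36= 0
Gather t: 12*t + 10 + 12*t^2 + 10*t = 12*t^2 + 22*t + 10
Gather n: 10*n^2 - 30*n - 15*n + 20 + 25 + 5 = 10*n^2 - 45*n + 50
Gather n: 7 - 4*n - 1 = 6 - 4*n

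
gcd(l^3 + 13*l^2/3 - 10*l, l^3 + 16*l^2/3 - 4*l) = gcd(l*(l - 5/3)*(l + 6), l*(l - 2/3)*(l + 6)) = l^2 + 6*l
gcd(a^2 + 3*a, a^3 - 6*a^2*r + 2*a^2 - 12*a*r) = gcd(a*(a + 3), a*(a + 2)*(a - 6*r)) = a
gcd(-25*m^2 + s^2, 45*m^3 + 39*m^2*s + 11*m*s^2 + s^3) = 5*m + s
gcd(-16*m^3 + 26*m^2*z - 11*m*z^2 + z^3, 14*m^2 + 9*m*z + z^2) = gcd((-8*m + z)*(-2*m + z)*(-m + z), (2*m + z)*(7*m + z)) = 1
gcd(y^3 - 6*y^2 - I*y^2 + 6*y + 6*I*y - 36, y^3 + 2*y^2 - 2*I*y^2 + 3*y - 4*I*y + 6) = y - 3*I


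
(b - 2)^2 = b^2 - 4*b + 4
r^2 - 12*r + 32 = (r - 8)*(r - 4)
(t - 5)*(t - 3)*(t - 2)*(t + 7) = t^4 - 3*t^3 - 39*t^2 + 187*t - 210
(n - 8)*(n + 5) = n^2 - 3*n - 40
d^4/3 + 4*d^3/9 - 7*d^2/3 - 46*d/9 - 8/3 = (d/3 + 1/3)*(d - 3)*(d + 4/3)*(d + 2)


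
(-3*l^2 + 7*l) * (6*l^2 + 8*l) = -18*l^4 + 18*l^3 + 56*l^2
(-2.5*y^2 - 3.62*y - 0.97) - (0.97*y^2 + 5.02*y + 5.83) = -3.47*y^2 - 8.64*y - 6.8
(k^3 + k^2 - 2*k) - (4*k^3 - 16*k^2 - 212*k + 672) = -3*k^3 + 17*k^2 + 210*k - 672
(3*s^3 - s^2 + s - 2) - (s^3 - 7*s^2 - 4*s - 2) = 2*s^3 + 6*s^2 + 5*s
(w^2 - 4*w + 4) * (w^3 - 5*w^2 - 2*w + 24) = w^5 - 9*w^4 + 22*w^3 + 12*w^2 - 104*w + 96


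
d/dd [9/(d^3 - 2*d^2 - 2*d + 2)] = 9*(-3*d^2 + 4*d + 2)/(d^3 - 2*d^2 - 2*d + 2)^2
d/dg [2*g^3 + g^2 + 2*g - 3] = 6*g^2 + 2*g + 2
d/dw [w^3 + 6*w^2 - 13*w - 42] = 3*w^2 + 12*w - 13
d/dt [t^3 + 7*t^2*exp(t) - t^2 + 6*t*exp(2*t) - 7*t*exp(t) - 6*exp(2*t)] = 7*t^2*exp(t) + 3*t^2 + 12*t*exp(2*t) + 7*t*exp(t) - 2*t - 6*exp(2*t) - 7*exp(t)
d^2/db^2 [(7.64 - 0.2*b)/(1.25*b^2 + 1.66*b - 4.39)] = (-(0.2*b - 7.64)*(2.5*b + 1.66)*(5.0*b + 3.32) + (1.5*b - 18.436)*(1.25*b^2 + 1.66*b - 4.39))/(1.25*b^2 + 1.66*b - 4.39)^3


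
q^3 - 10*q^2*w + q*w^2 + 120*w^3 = (q - 8*w)*(q - 5*w)*(q + 3*w)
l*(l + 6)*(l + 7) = l^3 + 13*l^2 + 42*l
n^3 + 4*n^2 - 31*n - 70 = (n - 5)*(n + 2)*(n + 7)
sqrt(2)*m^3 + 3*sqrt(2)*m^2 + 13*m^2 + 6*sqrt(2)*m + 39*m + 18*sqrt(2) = (m + 3)*(m + 6*sqrt(2))*(sqrt(2)*m + 1)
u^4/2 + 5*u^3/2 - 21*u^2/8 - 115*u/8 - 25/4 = (u/2 + 1)*(u - 5/2)*(u + 1/2)*(u + 5)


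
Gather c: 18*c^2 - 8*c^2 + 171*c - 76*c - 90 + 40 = 10*c^2 + 95*c - 50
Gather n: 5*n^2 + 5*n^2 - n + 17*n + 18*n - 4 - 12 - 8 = 10*n^2 + 34*n - 24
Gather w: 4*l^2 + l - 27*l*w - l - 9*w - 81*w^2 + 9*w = 4*l^2 - 27*l*w - 81*w^2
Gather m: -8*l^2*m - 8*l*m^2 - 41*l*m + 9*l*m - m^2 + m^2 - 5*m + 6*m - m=-8*l*m^2 + m*(-8*l^2 - 32*l)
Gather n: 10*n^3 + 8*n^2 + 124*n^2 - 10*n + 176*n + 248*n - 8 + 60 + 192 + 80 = 10*n^3 + 132*n^2 + 414*n + 324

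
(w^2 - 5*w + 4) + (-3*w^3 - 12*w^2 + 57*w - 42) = -3*w^3 - 11*w^2 + 52*w - 38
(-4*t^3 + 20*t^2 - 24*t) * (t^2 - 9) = -4*t^5 + 20*t^4 + 12*t^3 - 180*t^2 + 216*t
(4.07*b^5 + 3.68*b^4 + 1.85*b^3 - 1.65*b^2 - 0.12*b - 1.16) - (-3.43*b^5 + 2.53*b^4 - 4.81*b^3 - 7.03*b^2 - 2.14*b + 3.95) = 7.5*b^5 + 1.15*b^4 + 6.66*b^3 + 5.38*b^2 + 2.02*b - 5.11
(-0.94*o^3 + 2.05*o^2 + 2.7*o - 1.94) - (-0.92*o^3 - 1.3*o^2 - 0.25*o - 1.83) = -0.0199999999999999*o^3 + 3.35*o^2 + 2.95*o - 0.11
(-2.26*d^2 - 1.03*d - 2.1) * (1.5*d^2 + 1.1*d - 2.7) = -3.39*d^4 - 4.031*d^3 + 1.819*d^2 + 0.471*d + 5.67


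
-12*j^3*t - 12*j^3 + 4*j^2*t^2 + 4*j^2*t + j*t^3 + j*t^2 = (-2*j + t)*(6*j + t)*(j*t + j)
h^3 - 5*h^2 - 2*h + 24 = (h - 4)*(h - 3)*(h + 2)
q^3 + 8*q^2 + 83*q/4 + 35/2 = (q + 2)*(q + 5/2)*(q + 7/2)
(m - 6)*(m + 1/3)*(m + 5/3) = m^3 - 4*m^2 - 103*m/9 - 10/3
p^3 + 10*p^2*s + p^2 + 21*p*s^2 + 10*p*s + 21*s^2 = (p + 1)*(p + 3*s)*(p + 7*s)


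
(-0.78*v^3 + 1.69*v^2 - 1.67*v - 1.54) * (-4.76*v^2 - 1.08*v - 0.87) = 3.7128*v^5 - 7.202*v^4 + 6.8026*v^3 + 7.6637*v^2 + 3.1161*v + 1.3398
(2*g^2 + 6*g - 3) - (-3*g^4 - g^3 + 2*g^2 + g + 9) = 3*g^4 + g^3 + 5*g - 12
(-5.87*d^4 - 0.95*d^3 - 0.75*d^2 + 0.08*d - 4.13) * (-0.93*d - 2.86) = 5.4591*d^5 + 17.6717*d^4 + 3.4145*d^3 + 2.0706*d^2 + 3.6121*d + 11.8118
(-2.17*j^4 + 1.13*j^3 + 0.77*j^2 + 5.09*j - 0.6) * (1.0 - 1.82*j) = 3.9494*j^5 - 4.2266*j^4 - 0.2714*j^3 - 8.4938*j^2 + 6.182*j - 0.6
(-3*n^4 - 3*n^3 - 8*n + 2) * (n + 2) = -3*n^5 - 9*n^4 - 6*n^3 - 8*n^2 - 14*n + 4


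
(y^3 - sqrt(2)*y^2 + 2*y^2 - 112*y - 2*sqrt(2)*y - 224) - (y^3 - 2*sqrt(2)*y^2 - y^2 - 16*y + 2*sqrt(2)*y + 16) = sqrt(2)*y^2 + 3*y^2 - 96*y - 4*sqrt(2)*y - 240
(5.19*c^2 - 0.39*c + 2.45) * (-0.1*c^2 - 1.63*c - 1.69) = -0.519*c^4 - 8.4207*c^3 - 8.3804*c^2 - 3.3344*c - 4.1405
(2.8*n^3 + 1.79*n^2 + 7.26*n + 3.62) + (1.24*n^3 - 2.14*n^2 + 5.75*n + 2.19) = 4.04*n^3 - 0.35*n^2 + 13.01*n + 5.81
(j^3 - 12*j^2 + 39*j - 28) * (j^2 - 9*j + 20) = j^5 - 21*j^4 + 167*j^3 - 619*j^2 + 1032*j - 560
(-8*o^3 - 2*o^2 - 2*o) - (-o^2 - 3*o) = -8*o^3 - o^2 + o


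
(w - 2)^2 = w^2 - 4*w + 4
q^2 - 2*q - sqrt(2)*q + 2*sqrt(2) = (q - 2)*(q - sqrt(2))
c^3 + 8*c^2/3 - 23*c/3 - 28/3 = (c - 7/3)*(c + 1)*(c + 4)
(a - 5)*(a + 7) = a^2 + 2*a - 35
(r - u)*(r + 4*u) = r^2 + 3*r*u - 4*u^2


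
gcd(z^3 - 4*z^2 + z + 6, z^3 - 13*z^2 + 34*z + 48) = z + 1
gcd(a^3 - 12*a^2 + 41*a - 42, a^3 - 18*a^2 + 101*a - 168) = a^2 - 10*a + 21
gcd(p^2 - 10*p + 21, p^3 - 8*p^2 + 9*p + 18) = p - 3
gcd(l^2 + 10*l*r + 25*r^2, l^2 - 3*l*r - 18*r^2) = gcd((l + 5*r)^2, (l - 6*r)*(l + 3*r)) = 1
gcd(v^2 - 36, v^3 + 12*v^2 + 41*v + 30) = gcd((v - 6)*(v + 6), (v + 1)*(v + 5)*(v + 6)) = v + 6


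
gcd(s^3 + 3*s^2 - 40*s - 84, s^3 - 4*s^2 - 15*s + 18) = s - 6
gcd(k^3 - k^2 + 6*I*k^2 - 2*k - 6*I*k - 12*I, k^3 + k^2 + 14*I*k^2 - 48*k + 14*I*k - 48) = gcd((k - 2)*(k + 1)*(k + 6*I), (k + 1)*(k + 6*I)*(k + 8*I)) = k^2 + k*(1 + 6*I) + 6*I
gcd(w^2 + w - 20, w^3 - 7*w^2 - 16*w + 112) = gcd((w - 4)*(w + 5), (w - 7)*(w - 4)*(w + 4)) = w - 4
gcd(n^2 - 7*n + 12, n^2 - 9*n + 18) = n - 3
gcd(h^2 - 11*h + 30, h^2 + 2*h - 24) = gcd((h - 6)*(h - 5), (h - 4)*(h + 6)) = 1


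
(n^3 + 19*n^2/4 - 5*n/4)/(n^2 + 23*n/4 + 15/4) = n*(4*n - 1)/(4*n + 3)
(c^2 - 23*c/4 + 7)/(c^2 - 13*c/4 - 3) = (4*c - 7)/(4*c + 3)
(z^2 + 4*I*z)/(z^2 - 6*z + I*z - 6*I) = z*(z + 4*I)/(z^2 + z*(-6 + I) - 6*I)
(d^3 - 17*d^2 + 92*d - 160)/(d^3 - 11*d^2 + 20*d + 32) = (d - 5)/(d + 1)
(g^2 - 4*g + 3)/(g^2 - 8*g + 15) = (g - 1)/(g - 5)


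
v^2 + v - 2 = (v - 1)*(v + 2)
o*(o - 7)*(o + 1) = o^3 - 6*o^2 - 7*o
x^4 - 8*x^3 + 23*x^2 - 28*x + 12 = (x - 3)*(x - 2)^2*(x - 1)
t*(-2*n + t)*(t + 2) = -2*n*t^2 - 4*n*t + t^3 + 2*t^2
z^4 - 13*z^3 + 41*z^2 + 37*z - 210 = (z - 7)*(z - 5)*(z - 3)*(z + 2)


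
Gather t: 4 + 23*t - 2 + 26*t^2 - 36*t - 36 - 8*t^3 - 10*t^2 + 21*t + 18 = -8*t^3 + 16*t^2 + 8*t - 16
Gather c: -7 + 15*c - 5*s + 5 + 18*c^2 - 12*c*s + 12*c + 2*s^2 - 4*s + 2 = 18*c^2 + c*(27 - 12*s) + 2*s^2 - 9*s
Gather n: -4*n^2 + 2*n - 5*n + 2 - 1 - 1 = -4*n^2 - 3*n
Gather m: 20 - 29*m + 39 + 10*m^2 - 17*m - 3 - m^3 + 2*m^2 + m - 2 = -m^3 + 12*m^2 - 45*m + 54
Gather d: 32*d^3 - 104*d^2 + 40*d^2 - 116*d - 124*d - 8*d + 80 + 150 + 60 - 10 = 32*d^3 - 64*d^2 - 248*d + 280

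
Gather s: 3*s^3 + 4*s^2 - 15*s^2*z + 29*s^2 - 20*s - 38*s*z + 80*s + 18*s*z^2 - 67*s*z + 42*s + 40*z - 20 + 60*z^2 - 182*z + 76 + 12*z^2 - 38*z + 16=3*s^3 + s^2*(33 - 15*z) + s*(18*z^2 - 105*z + 102) + 72*z^2 - 180*z + 72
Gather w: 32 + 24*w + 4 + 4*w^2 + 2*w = 4*w^2 + 26*w + 36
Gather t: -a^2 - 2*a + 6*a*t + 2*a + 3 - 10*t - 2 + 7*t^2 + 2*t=-a^2 + 7*t^2 + t*(6*a - 8) + 1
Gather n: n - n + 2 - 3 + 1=0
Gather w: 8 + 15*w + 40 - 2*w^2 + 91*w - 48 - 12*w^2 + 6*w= -14*w^2 + 112*w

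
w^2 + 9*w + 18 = (w + 3)*(w + 6)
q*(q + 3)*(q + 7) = q^3 + 10*q^2 + 21*q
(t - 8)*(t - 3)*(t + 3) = t^3 - 8*t^2 - 9*t + 72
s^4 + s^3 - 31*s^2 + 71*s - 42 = (s - 3)*(s - 2)*(s - 1)*(s + 7)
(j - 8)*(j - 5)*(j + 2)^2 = j^4 - 9*j^3 - 8*j^2 + 108*j + 160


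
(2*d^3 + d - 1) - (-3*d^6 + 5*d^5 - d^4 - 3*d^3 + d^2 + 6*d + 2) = 3*d^6 - 5*d^5 + d^4 + 5*d^3 - d^2 - 5*d - 3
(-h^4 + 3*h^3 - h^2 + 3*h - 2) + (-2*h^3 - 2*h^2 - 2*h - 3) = -h^4 + h^3 - 3*h^2 + h - 5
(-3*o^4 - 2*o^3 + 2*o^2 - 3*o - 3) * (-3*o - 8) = 9*o^5 + 30*o^4 + 10*o^3 - 7*o^2 + 33*o + 24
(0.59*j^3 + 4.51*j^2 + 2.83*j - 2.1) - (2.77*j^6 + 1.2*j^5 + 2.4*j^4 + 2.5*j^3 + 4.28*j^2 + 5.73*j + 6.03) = -2.77*j^6 - 1.2*j^5 - 2.4*j^4 - 1.91*j^3 + 0.23*j^2 - 2.9*j - 8.13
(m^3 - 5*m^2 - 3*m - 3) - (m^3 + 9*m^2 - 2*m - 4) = -14*m^2 - m + 1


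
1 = 1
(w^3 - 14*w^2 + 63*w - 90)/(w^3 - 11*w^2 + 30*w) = (w - 3)/w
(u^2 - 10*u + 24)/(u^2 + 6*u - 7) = (u^2 - 10*u + 24)/(u^2 + 6*u - 7)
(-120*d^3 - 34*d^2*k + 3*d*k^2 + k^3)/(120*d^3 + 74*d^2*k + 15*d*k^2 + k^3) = (-6*d + k)/(6*d + k)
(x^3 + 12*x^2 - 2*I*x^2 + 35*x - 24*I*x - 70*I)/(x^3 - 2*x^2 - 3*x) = (x^3 + 2*x^2*(6 - I) + x*(35 - 24*I) - 70*I)/(x*(x^2 - 2*x - 3))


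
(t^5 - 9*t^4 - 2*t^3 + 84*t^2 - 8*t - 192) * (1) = t^5 - 9*t^4 - 2*t^3 + 84*t^2 - 8*t - 192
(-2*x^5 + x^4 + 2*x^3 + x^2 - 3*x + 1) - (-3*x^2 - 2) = -2*x^5 + x^4 + 2*x^3 + 4*x^2 - 3*x + 3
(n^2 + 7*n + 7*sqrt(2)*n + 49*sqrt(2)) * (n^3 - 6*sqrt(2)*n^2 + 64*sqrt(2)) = n^5 + sqrt(2)*n^4 + 7*n^4 - 84*n^3 + 7*sqrt(2)*n^3 - 588*n^2 + 64*sqrt(2)*n^2 + 448*sqrt(2)*n + 896*n + 6272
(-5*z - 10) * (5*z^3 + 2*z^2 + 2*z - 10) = -25*z^4 - 60*z^3 - 30*z^2 + 30*z + 100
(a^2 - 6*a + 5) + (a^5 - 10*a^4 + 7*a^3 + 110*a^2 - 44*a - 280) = a^5 - 10*a^4 + 7*a^3 + 111*a^2 - 50*a - 275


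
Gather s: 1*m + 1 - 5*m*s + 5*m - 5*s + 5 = 6*m + s*(-5*m - 5) + 6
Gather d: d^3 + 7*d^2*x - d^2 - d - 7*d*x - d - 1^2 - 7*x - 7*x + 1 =d^3 + d^2*(7*x - 1) + d*(-7*x - 2) - 14*x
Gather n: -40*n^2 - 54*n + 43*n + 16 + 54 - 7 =-40*n^2 - 11*n + 63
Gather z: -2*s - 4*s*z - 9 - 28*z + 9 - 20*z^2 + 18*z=-2*s - 20*z^2 + z*(-4*s - 10)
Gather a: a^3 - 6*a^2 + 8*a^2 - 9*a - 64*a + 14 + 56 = a^3 + 2*a^2 - 73*a + 70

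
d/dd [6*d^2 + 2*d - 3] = 12*d + 2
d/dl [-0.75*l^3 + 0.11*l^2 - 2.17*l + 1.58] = -2.25*l^2 + 0.22*l - 2.17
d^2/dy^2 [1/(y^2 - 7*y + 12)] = 2*(-y^2 + 7*y + (2*y - 7)^2 - 12)/(y^2 - 7*y + 12)^3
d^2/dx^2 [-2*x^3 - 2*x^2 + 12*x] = -12*x - 4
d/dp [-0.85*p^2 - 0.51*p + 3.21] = -1.7*p - 0.51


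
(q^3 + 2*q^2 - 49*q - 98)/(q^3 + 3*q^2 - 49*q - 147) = (q + 2)/(q + 3)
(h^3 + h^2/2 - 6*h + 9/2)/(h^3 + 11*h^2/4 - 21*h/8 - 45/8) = 4*(h - 1)/(4*h + 5)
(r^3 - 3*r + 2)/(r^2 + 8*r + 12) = (r^2 - 2*r + 1)/(r + 6)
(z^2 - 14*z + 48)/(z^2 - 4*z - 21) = (-z^2 + 14*z - 48)/(-z^2 + 4*z + 21)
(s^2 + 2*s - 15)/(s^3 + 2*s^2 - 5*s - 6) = (s^2 + 2*s - 15)/(s^3 + 2*s^2 - 5*s - 6)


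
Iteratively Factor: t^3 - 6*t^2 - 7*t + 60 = (t + 3)*(t^2 - 9*t + 20) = (t - 5)*(t + 3)*(t - 4)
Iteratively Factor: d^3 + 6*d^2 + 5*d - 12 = (d + 4)*(d^2 + 2*d - 3) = (d + 3)*(d + 4)*(d - 1)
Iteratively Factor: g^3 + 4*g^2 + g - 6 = (g + 2)*(g^2 + 2*g - 3) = (g + 2)*(g + 3)*(g - 1)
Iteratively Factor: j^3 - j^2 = (j)*(j^2 - j) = j^2*(j - 1)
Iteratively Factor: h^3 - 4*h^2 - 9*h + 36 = (h - 4)*(h^2 - 9) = (h - 4)*(h + 3)*(h - 3)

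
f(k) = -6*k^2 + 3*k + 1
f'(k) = 3 - 12*k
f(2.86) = -39.50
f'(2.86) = -31.32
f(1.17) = -3.70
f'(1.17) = -11.04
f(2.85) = -39.18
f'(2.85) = -31.20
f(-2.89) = -57.78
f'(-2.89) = 37.68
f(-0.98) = -7.70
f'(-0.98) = 14.76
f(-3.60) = -87.56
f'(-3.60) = 46.20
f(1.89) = -14.76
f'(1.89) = -19.68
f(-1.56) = -18.28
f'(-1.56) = 21.72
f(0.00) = 1.00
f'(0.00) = 3.00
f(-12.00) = -899.00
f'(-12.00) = 147.00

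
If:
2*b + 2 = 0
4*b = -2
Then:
No Solution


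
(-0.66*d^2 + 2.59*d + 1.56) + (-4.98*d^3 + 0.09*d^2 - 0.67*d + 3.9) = -4.98*d^3 - 0.57*d^2 + 1.92*d + 5.46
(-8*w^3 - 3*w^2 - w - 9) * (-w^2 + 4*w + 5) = 8*w^5 - 29*w^4 - 51*w^3 - 10*w^2 - 41*w - 45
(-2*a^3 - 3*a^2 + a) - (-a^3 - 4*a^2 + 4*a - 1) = -a^3 + a^2 - 3*a + 1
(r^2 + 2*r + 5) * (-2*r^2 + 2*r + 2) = -2*r^4 - 2*r^3 - 4*r^2 + 14*r + 10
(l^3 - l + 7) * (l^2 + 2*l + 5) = l^5 + 2*l^4 + 4*l^3 + 5*l^2 + 9*l + 35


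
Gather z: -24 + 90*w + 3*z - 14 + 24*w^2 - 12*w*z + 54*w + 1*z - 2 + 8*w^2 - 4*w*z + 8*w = 32*w^2 + 152*w + z*(4 - 16*w) - 40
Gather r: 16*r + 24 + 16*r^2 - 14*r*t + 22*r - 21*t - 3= 16*r^2 + r*(38 - 14*t) - 21*t + 21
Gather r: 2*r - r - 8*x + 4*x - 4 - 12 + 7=r - 4*x - 9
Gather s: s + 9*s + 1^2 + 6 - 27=10*s - 20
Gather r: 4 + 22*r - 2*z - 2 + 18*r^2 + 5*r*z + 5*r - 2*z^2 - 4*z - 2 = 18*r^2 + r*(5*z + 27) - 2*z^2 - 6*z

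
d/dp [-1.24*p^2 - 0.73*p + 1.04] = -2.48*p - 0.73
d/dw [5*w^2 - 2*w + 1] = 10*w - 2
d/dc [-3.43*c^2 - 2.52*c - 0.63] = -6.86*c - 2.52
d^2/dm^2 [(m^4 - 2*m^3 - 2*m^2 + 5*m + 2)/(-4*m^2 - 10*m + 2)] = (-4*m^6 - 30*m^5 - 69*m^4 + 54*m^3 - 48*m^2 - 84*m - 77)/(8*m^6 + 60*m^5 + 138*m^4 + 65*m^3 - 69*m^2 + 15*m - 1)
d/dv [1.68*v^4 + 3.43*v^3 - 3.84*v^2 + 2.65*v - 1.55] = 6.72*v^3 + 10.29*v^2 - 7.68*v + 2.65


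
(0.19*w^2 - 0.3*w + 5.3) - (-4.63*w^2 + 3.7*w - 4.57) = 4.82*w^2 - 4.0*w + 9.87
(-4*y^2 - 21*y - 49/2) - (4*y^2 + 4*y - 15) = -8*y^2 - 25*y - 19/2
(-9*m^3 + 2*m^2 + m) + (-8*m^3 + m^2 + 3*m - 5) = -17*m^3 + 3*m^2 + 4*m - 5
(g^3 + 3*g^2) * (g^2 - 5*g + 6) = g^5 - 2*g^4 - 9*g^3 + 18*g^2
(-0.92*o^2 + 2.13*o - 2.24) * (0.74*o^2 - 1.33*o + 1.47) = -0.6808*o^4 + 2.7998*o^3 - 5.8429*o^2 + 6.1103*o - 3.2928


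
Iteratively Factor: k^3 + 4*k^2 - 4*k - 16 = (k + 2)*(k^2 + 2*k - 8) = (k + 2)*(k + 4)*(k - 2)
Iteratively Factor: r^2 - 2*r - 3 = (r + 1)*(r - 3)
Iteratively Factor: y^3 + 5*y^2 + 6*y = (y)*(y^2 + 5*y + 6) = y*(y + 3)*(y + 2)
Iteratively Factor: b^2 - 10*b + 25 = (b - 5)*(b - 5)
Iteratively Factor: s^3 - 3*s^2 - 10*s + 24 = (s - 2)*(s^2 - s - 12) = (s - 4)*(s - 2)*(s + 3)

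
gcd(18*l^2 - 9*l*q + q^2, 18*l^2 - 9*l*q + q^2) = 18*l^2 - 9*l*q + q^2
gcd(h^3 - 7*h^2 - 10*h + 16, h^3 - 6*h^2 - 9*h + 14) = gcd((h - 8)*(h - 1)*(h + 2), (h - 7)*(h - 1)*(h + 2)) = h^2 + h - 2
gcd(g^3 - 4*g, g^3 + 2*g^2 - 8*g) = g^2 - 2*g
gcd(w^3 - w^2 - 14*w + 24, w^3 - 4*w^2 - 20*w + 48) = w^2 + 2*w - 8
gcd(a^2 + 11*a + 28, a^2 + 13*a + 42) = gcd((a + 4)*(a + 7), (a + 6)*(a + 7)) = a + 7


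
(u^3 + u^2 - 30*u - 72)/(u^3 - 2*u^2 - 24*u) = (u + 3)/u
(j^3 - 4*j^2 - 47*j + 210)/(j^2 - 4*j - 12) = (j^2 + 2*j - 35)/(j + 2)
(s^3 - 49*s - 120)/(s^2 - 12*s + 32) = (s^2 + 8*s + 15)/(s - 4)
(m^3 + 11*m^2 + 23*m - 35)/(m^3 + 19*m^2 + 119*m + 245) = (m - 1)/(m + 7)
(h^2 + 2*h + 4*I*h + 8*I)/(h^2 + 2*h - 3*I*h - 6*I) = (h + 4*I)/(h - 3*I)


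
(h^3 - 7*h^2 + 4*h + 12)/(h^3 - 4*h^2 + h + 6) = (h - 6)/(h - 3)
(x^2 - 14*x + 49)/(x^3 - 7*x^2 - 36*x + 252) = (x - 7)/(x^2 - 36)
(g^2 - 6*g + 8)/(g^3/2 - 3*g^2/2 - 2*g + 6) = 2*(g - 4)/(g^2 - g - 6)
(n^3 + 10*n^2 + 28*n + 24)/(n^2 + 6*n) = n + 4 + 4/n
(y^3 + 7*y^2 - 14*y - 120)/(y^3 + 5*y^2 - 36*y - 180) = (y - 4)/(y - 6)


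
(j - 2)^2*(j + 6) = j^3 + 2*j^2 - 20*j + 24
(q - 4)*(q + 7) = q^2 + 3*q - 28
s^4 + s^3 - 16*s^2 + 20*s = s*(s - 2)^2*(s + 5)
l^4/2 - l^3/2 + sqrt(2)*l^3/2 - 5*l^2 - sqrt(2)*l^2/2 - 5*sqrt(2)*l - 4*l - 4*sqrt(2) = (l/2 + 1)*(l - 4)*(l + 1)*(l + sqrt(2))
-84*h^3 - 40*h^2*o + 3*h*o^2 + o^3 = (-6*h + o)*(2*h + o)*(7*h + o)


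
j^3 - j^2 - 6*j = j*(j - 3)*(j + 2)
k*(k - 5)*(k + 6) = k^3 + k^2 - 30*k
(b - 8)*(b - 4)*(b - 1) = b^3 - 13*b^2 + 44*b - 32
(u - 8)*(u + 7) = u^2 - u - 56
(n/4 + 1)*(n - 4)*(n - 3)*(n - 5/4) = n^4/4 - 17*n^3/16 - 49*n^2/16 + 17*n - 15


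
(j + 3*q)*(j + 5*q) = j^2 + 8*j*q + 15*q^2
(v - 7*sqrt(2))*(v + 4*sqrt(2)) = v^2 - 3*sqrt(2)*v - 56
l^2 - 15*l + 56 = (l - 8)*(l - 7)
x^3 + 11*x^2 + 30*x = x*(x + 5)*(x + 6)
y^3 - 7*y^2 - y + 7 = (y - 7)*(y - 1)*(y + 1)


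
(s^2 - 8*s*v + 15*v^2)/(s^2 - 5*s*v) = (s - 3*v)/s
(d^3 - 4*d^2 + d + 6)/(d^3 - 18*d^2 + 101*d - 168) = (d^2 - d - 2)/(d^2 - 15*d + 56)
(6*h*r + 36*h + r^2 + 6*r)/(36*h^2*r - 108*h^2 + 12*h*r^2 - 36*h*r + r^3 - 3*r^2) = (r + 6)/(6*h*r - 18*h + r^2 - 3*r)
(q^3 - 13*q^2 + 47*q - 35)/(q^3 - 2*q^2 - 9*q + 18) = (q^3 - 13*q^2 + 47*q - 35)/(q^3 - 2*q^2 - 9*q + 18)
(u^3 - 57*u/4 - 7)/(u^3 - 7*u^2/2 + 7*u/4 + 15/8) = 2*(2*u^2 - u - 28)/(4*u^2 - 16*u + 15)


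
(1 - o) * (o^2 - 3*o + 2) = -o^3 + 4*o^2 - 5*o + 2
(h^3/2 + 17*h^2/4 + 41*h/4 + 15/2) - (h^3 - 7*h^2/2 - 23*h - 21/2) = -h^3/2 + 31*h^2/4 + 133*h/4 + 18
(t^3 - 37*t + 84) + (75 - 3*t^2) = t^3 - 3*t^2 - 37*t + 159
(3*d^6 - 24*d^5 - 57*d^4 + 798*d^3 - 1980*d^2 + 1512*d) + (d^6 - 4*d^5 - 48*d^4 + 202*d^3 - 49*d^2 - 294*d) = 4*d^6 - 28*d^5 - 105*d^4 + 1000*d^3 - 2029*d^2 + 1218*d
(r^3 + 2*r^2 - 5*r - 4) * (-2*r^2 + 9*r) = -2*r^5 + 5*r^4 + 28*r^3 - 37*r^2 - 36*r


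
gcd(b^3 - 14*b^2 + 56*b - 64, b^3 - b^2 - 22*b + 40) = b^2 - 6*b + 8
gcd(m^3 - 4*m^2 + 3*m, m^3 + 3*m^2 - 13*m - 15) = m - 3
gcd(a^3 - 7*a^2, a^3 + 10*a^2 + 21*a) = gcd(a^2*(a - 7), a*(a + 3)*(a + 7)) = a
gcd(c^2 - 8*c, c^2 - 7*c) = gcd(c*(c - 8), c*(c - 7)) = c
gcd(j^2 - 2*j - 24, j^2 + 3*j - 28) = 1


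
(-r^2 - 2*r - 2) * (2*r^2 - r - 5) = -2*r^4 - 3*r^3 + 3*r^2 + 12*r + 10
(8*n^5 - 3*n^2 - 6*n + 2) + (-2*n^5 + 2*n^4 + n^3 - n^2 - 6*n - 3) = 6*n^5 + 2*n^4 + n^3 - 4*n^2 - 12*n - 1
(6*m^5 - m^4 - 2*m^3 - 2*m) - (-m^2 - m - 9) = 6*m^5 - m^4 - 2*m^3 + m^2 - m + 9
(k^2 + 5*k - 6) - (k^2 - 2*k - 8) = 7*k + 2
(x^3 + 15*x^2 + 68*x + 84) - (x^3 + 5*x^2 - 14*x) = 10*x^2 + 82*x + 84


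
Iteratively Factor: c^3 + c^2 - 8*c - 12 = (c - 3)*(c^2 + 4*c + 4) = (c - 3)*(c + 2)*(c + 2)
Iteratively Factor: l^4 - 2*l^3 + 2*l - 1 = (l - 1)*(l^3 - l^2 - l + 1) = (l - 1)^2*(l^2 - 1) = (l - 1)^3*(l + 1)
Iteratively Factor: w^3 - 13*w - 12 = (w - 4)*(w^2 + 4*w + 3) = (w - 4)*(w + 3)*(w + 1)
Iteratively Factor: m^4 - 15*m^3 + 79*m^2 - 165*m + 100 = (m - 5)*(m^3 - 10*m^2 + 29*m - 20) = (m - 5)*(m - 4)*(m^2 - 6*m + 5) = (m - 5)*(m - 4)*(m - 1)*(m - 5)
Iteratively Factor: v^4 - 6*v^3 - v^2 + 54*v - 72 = (v - 2)*(v^3 - 4*v^2 - 9*v + 36) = (v - 3)*(v - 2)*(v^2 - v - 12) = (v - 4)*(v - 3)*(v - 2)*(v + 3)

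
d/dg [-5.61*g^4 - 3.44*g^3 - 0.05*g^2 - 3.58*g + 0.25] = -22.44*g^3 - 10.32*g^2 - 0.1*g - 3.58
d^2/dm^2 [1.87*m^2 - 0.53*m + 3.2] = 3.74000000000000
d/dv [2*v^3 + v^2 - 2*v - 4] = 6*v^2 + 2*v - 2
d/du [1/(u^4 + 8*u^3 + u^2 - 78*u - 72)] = 2*(-2*u^3 - 12*u^2 - u + 39)/(u^4 + 8*u^3 + u^2 - 78*u - 72)^2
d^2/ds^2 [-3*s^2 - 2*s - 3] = -6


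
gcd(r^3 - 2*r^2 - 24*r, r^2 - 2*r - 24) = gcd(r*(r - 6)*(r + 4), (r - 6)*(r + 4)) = r^2 - 2*r - 24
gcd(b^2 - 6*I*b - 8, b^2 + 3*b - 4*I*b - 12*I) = b - 4*I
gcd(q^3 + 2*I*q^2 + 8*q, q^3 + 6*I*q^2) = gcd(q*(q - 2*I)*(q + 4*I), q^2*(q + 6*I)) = q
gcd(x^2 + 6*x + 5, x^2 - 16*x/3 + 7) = 1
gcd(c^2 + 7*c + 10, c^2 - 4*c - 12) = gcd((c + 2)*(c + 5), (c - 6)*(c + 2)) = c + 2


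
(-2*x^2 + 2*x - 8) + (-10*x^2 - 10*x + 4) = -12*x^2 - 8*x - 4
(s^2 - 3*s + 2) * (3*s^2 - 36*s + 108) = 3*s^4 - 45*s^3 + 222*s^2 - 396*s + 216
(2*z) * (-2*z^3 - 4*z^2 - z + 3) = -4*z^4 - 8*z^3 - 2*z^2 + 6*z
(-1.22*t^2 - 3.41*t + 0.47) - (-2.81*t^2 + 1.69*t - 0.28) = 1.59*t^2 - 5.1*t + 0.75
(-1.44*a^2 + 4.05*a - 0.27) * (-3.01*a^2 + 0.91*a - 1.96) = 4.3344*a^4 - 13.5009*a^3 + 7.3206*a^2 - 8.1837*a + 0.5292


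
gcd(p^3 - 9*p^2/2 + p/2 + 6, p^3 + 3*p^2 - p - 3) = p + 1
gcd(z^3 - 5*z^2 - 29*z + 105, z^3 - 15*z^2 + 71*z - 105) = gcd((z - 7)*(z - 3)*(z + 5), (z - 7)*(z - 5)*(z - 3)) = z^2 - 10*z + 21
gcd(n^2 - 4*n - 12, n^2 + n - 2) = n + 2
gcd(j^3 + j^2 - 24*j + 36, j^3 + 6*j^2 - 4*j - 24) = j^2 + 4*j - 12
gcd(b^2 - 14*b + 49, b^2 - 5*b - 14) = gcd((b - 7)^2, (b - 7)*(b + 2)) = b - 7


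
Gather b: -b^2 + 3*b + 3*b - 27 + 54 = -b^2 + 6*b + 27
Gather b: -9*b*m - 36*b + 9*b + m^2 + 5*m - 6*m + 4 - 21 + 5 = b*(-9*m - 27) + m^2 - m - 12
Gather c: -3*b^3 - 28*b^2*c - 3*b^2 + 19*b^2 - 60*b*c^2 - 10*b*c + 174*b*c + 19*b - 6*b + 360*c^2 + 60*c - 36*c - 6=-3*b^3 + 16*b^2 + 13*b + c^2*(360 - 60*b) + c*(-28*b^2 + 164*b + 24) - 6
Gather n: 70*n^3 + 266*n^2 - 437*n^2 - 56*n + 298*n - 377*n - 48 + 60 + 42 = 70*n^3 - 171*n^2 - 135*n + 54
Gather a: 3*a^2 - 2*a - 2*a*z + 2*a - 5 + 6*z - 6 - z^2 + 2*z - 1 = 3*a^2 - 2*a*z - z^2 + 8*z - 12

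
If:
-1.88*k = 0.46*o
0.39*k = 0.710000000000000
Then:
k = 1.82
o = -7.44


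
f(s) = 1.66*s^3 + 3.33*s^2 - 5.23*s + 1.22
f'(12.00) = 791.81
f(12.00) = 3286.46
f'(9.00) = 458.09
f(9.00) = 1434.02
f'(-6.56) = 165.39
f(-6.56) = -289.79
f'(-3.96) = 46.49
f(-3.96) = -28.93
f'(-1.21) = -6.00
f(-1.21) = 9.48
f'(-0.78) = -7.39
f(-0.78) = 6.54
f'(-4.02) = 48.48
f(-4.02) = -31.78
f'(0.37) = -2.08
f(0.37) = -0.18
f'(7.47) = 322.41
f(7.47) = 839.91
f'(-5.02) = 86.83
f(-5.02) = -98.61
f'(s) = 4.98*s^2 + 6.66*s - 5.23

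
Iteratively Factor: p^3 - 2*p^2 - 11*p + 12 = (p - 4)*(p^2 + 2*p - 3) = (p - 4)*(p - 1)*(p + 3)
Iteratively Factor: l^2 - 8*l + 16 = (l - 4)*(l - 4)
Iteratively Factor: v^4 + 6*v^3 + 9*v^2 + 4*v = (v + 4)*(v^3 + 2*v^2 + v) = (v + 1)*(v + 4)*(v^2 + v) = v*(v + 1)*(v + 4)*(v + 1)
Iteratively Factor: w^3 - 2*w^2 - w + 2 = (w - 2)*(w^2 - 1) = (w - 2)*(w + 1)*(w - 1)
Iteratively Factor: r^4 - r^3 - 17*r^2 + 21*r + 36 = (r + 4)*(r^3 - 5*r^2 + 3*r + 9) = (r + 1)*(r + 4)*(r^2 - 6*r + 9) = (r - 3)*(r + 1)*(r + 4)*(r - 3)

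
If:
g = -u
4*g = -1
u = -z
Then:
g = -1/4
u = 1/4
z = -1/4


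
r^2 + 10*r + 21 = (r + 3)*(r + 7)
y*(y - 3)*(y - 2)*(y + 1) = y^4 - 4*y^3 + y^2 + 6*y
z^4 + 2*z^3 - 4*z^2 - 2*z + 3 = (z - 1)^2*(z + 1)*(z + 3)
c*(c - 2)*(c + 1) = c^3 - c^2 - 2*c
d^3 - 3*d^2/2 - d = d*(d - 2)*(d + 1/2)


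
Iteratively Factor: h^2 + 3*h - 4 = (h + 4)*(h - 1)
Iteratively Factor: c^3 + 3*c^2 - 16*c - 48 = (c + 4)*(c^2 - c - 12) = (c - 4)*(c + 4)*(c + 3)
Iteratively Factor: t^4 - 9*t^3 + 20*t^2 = (t - 4)*(t^3 - 5*t^2) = t*(t - 4)*(t^2 - 5*t) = t*(t - 5)*(t - 4)*(t)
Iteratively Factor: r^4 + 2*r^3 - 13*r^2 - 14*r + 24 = (r - 1)*(r^3 + 3*r^2 - 10*r - 24) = (r - 1)*(r + 2)*(r^2 + r - 12) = (r - 3)*(r - 1)*(r + 2)*(r + 4)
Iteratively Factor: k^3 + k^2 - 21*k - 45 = (k + 3)*(k^2 - 2*k - 15) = (k + 3)^2*(k - 5)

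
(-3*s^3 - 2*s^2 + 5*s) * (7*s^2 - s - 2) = -21*s^5 - 11*s^4 + 43*s^3 - s^2 - 10*s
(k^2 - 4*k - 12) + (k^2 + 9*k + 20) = 2*k^2 + 5*k + 8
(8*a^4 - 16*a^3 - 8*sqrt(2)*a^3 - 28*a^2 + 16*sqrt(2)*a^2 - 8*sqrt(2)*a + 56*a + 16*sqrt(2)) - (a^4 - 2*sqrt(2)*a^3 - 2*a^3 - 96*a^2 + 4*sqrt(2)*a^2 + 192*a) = 7*a^4 - 14*a^3 - 6*sqrt(2)*a^3 + 12*sqrt(2)*a^2 + 68*a^2 - 136*a - 8*sqrt(2)*a + 16*sqrt(2)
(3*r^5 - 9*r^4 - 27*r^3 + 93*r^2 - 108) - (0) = 3*r^5 - 9*r^4 - 27*r^3 + 93*r^2 - 108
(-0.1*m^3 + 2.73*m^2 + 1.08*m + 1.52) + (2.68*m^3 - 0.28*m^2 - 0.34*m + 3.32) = 2.58*m^3 + 2.45*m^2 + 0.74*m + 4.84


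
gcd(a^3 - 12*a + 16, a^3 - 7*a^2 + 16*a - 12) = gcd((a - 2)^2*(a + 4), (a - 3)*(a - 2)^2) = a^2 - 4*a + 4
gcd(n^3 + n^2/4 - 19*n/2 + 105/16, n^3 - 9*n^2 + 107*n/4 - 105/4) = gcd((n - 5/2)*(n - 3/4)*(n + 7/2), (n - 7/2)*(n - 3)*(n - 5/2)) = n - 5/2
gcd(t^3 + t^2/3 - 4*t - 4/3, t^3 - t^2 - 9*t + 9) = 1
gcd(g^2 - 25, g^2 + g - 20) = g + 5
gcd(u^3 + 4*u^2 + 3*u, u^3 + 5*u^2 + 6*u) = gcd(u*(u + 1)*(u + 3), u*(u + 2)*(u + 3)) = u^2 + 3*u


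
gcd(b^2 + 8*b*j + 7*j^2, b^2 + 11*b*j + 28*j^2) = b + 7*j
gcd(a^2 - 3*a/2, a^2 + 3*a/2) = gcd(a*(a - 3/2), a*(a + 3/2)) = a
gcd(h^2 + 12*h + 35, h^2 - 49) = h + 7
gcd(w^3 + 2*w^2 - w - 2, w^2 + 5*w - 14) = 1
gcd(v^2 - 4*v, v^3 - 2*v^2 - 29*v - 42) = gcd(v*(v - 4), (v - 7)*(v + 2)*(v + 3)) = 1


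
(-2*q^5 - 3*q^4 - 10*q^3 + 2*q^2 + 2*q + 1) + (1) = -2*q^5 - 3*q^4 - 10*q^3 + 2*q^2 + 2*q + 2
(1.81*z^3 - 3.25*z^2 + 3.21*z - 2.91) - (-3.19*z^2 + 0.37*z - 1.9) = 1.81*z^3 - 0.0600000000000001*z^2 + 2.84*z - 1.01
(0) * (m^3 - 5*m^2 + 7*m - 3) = 0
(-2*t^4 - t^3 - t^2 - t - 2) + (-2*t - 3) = -2*t^4 - t^3 - t^2 - 3*t - 5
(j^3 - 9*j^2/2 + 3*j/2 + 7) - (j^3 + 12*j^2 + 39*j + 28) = -33*j^2/2 - 75*j/2 - 21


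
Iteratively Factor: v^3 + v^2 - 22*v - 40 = (v + 2)*(v^2 - v - 20) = (v - 5)*(v + 2)*(v + 4)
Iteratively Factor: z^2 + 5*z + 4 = (z + 4)*(z + 1)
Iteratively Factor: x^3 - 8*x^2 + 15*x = (x - 3)*(x^2 - 5*x) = (x - 5)*(x - 3)*(x)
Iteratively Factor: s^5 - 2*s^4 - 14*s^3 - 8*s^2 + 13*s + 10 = (s + 1)*(s^4 - 3*s^3 - 11*s^2 + 3*s + 10) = (s + 1)*(s + 2)*(s^3 - 5*s^2 - s + 5) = (s - 5)*(s + 1)*(s + 2)*(s^2 - 1) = (s - 5)*(s + 1)^2*(s + 2)*(s - 1)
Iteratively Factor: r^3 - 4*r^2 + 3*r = (r)*(r^2 - 4*r + 3) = r*(r - 1)*(r - 3)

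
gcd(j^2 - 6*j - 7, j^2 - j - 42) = j - 7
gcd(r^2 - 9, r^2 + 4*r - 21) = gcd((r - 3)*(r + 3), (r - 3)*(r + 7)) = r - 3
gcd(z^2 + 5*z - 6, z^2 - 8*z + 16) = 1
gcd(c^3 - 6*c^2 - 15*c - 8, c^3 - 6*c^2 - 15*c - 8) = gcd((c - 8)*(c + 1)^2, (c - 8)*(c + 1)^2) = c^3 - 6*c^2 - 15*c - 8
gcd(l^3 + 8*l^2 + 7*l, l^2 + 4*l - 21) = l + 7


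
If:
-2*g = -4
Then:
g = 2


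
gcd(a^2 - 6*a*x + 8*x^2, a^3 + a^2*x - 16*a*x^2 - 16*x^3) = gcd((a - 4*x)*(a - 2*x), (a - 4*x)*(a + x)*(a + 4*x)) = -a + 4*x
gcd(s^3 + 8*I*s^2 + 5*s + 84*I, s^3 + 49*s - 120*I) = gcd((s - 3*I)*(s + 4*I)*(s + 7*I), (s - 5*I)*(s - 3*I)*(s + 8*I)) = s - 3*I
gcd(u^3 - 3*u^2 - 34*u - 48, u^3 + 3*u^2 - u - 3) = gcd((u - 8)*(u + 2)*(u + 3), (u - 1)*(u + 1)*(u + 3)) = u + 3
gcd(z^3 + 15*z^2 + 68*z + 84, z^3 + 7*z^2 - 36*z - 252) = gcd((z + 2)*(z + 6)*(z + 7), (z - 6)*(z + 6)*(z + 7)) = z^2 + 13*z + 42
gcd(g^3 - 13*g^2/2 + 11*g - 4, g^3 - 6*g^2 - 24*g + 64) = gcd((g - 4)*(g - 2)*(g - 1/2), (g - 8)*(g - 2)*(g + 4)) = g - 2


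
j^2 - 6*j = j*(j - 6)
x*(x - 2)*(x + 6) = x^3 + 4*x^2 - 12*x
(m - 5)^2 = m^2 - 10*m + 25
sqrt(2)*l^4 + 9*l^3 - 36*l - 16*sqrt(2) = (l - 2)*(l + 2)*(l + 4*sqrt(2))*(sqrt(2)*l + 1)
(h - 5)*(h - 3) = h^2 - 8*h + 15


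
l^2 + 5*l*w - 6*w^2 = (l - w)*(l + 6*w)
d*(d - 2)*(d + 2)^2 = d^4 + 2*d^3 - 4*d^2 - 8*d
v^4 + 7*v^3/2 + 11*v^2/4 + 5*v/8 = v*(v + 1/2)^2*(v + 5/2)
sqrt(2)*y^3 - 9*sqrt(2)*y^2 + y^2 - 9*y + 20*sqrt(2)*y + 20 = (y - 5)*(y - 4)*(sqrt(2)*y + 1)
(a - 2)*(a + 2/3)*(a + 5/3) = a^3 + a^2/3 - 32*a/9 - 20/9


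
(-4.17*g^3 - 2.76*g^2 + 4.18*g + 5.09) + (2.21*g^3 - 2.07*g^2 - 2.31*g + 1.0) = -1.96*g^3 - 4.83*g^2 + 1.87*g + 6.09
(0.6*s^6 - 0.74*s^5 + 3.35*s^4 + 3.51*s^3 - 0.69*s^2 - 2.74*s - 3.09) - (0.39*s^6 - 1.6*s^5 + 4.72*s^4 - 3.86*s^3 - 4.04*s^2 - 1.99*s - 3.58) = 0.21*s^6 + 0.86*s^5 - 1.37*s^4 + 7.37*s^3 + 3.35*s^2 - 0.75*s + 0.49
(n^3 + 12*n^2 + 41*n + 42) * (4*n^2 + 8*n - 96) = 4*n^5 + 56*n^4 + 164*n^3 - 656*n^2 - 3600*n - 4032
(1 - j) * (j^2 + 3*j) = -j^3 - 2*j^2 + 3*j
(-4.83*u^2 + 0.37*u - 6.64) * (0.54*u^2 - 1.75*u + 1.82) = -2.6082*u^4 + 8.6523*u^3 - 13.0237*u^2 + 12.2934*u - 12.0848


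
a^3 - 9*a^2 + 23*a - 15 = (a - 5)*(a - 3)*(a - 1)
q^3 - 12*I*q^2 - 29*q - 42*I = (q - 7*I)*(q - 6*I)*(q + I)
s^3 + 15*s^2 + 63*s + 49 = (s + 1)*(s + 7)^2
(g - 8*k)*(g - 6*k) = g^2 - 14*g*k + 48*k^2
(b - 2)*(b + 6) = b^2 + 4*b - 12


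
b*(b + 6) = b^2 + 6*b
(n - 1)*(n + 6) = n^2 + 5*n - 6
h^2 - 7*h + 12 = (h - 4)*(h - 3)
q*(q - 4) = q^2 - 4*q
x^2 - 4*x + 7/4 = (x - 7/2)*(x - 1/2)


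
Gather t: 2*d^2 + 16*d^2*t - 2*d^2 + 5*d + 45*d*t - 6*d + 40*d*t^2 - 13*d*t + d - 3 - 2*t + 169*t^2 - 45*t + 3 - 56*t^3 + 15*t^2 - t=-56*t^3 + t^2*(40*d + 184) + t*(16*d^2 + 32*d - 48)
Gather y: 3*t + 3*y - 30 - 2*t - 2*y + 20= t + y - 10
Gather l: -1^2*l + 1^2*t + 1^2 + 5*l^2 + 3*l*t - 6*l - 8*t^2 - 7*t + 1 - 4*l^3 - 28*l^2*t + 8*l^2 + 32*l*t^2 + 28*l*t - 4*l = -4*l^3 + l^2*(13 - 28*t) + l*(32*t^2 + 31*t - 11) - 8*t^2 - 6*t + 2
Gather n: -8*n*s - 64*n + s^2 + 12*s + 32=n*(-8*s - 64) + s^2 + 12*s + 32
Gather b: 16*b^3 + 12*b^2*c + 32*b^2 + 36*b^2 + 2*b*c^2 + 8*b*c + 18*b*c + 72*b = 16*b^3 + b^2*(12*c + 68) + b*(2*c^2 + 26*c + 72)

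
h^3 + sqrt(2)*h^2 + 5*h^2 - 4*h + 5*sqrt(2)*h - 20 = (h + 5)*(h - sqrt(2))*(h + 2*sqrt(2))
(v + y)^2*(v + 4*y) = v^3 + 6*v^2*y + 9*v*y^2 + 4*y^3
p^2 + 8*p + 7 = (p + 1)*(p + 7)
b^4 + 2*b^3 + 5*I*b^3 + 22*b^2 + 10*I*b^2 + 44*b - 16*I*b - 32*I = (b + 2)*(b - 2*I)*(b - I)*(b + 8*I)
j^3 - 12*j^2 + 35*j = j*(j - 7)*(j - 5)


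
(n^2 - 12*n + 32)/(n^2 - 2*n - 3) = (-n^2 + 12*n - 32)/(-n^2 + 2*n + 3)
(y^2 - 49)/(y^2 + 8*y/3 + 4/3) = 3*(y^2 - 49)/(3*y^2 + 8*y + 4)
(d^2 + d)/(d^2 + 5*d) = (d + 1)/(d + 5)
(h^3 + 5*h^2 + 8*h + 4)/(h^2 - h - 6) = (h^2 + 3*h + 2)/(h - 3)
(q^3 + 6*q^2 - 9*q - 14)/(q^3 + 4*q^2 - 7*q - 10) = (q + 7)/(q + 5)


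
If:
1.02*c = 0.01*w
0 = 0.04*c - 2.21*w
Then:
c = 0.00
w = 0.00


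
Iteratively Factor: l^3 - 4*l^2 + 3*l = (l - 3)*(l^2 - l) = l*(l - 3)*(l - 1)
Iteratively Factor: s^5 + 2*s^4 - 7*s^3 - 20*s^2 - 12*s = (s + 2)*(s^4 - 7*s^2 - 6*s) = (s - 3)*(s + 2)*(s^3 + 3*s^2 + 2*s) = (s - 3)*(s + 1)*(s + 2)*(s^2 + 2*s) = (s - 3)*(s + 1)*(s + 2)^2*(s)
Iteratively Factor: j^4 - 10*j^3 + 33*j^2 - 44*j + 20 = (j - 1)*(j^3 - 9*j^2 + 24*j - 20) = (j - 2)*(j - 1)*(j^2 - 7*j + 10) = (j - 2)^2*(j - 1)*(j - 5)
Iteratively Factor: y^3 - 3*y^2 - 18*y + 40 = (y + 4)*(y^2 - 7*y + 10) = (y - 5)*(y + 4)*(y - 2)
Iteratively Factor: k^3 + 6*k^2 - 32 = (k + 4)*(k^2 + 2*k - 8) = (k + 4)^2*(k - 2)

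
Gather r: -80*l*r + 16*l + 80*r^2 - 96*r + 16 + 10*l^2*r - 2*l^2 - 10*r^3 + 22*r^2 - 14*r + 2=-2*l^2 + 16*l - 10*r^3 + 102*r^2 + r*(10*l^2 - 80*l - 110) + 18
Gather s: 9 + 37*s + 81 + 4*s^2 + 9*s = 4*s^2 + 46*s + 90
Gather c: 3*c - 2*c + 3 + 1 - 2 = c + 2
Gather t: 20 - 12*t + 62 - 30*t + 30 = 112 - 42*t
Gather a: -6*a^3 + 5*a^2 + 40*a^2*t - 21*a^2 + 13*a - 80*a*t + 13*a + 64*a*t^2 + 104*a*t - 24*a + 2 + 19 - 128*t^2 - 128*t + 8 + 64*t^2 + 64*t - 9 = -6*a^3 + a^2*(40*t - 16) + a*(64*t^2 + 24*t + 2) - 64*t^2 - 64*t + 20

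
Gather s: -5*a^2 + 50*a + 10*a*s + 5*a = -5*a^2 + 10*a*s + 55*a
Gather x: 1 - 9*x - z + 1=-9*x - z + 2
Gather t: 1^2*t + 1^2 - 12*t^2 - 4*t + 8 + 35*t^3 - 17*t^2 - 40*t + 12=35*t^3 - 29*t^2 - 43*t + 21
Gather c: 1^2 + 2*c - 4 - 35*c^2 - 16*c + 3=-35*c^2 - 14*c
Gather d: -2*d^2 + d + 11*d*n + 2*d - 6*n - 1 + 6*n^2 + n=-2*d^2 + d*(11*n + 3) + 6*n^2 - 5*n - 1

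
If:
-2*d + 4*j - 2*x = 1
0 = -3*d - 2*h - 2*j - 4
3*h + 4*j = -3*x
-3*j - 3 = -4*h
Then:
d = -37/27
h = 19/42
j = -25/63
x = 29/378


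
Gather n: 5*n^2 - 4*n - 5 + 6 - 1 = 5*n^2 - 4*n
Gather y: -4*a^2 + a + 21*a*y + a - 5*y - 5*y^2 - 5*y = -4*a^2 + 2*a - 5*y^2 + y*(21*a - 10)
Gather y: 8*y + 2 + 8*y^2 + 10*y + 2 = 8*y^2 + 18*y + 4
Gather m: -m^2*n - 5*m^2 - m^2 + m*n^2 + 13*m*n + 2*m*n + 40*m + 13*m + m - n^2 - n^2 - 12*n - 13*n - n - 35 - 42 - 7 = m^2*(-n - 6) + m*(n^2 + 15*n + 54) - 2*n^2 - 26*n - 84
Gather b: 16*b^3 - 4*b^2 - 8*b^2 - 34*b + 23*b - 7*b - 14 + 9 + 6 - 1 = 16*b^3 - 12*b^2 - 18*b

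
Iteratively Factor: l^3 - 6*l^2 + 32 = (l - 4)*(l^2 - 2*l - 8) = (l - 4)*(l + 2)*(l - 4)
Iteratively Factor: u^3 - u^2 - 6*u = (u)*(u^2 - u - 6) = u*(u + 2)*(u - 3)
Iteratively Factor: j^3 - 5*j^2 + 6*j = (j - 2)*(j^2 - 3*j) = j*(j - 2)*(j - 3)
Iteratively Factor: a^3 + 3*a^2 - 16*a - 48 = (a + 4)*(a^2 - a - 12) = (a - 4)*(a + 4)*(a + 3)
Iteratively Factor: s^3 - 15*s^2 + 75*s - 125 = (s - 5)*(s^2 - 10*s + 25) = (s - 5)^2*(s - 5)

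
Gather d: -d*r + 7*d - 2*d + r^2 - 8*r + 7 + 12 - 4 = d*(5 - r) + r^2 - 8*r + 15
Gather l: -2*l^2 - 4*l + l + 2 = -2*l^2 - 3*l + 2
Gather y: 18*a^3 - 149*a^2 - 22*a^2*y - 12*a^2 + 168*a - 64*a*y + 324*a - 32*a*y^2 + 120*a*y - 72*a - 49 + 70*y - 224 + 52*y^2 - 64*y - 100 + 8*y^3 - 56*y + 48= 18*a^3 - 161*a^2 + 420*a + 8*y^3 + y^2*(52 - 32*a) + y*(-22*a^2 + 56*a - 50) - 325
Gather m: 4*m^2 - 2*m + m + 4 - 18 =4*m^2 - m - 14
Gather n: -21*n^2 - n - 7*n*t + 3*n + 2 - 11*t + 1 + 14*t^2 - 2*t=-21*n^2 + n*(2 - 7*t) + 14*t^2 - 13*t + 3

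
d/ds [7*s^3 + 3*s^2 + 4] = 3*s*(7*s + 2)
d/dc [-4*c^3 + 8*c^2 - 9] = 4*c*(4 - 3*c)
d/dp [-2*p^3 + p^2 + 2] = 2*p*(1 - 3*p)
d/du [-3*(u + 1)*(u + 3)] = -6*u - 12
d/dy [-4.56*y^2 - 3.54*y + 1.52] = -9.12*y - 3.54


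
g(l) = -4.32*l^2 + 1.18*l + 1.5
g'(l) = 1.18 - 8.64*l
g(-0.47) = -0.01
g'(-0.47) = 5.24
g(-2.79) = -35.42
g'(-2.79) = 25.29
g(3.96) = -61.57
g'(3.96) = -33.03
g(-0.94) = -3.43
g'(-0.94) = 9.30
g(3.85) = -57.99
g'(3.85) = -32.08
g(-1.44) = -9.16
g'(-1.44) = 13.62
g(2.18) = -16.46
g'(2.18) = -17.66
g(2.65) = -25.71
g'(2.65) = -21.72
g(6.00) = -146.94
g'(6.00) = -50.66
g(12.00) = -606.42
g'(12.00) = -102.50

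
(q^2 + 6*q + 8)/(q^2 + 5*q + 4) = (q + 2)/(q + 1)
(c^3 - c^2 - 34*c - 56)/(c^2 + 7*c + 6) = (c^3 - c^2 - 34*c - 56)/(c^2 + 7*c + 6)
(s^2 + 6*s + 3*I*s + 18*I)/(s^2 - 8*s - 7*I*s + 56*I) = (s^2 + 3*s*(2 + I) + 18*I)/(s^2 - s*(8 + 7*I) + 56*I)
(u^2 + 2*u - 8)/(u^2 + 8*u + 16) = (u - 2)/(u + 4)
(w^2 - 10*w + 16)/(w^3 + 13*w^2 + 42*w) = (w^2 - 10*w + 16)/(w*(w^2 + 13*w + 42))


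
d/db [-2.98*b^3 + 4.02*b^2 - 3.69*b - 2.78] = -8.94*b^2 + 8.04*b - 3.69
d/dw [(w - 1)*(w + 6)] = 2*w + 5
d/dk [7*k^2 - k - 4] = 14*k - 1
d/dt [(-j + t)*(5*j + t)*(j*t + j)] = j*(-5*j^2 + 8*j*t + 4*j + 3*t^2 + 2*t)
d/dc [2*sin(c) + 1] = 2*cos(c)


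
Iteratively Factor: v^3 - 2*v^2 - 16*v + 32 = (v - 4)*(v^2 + 2*v - 8) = (v - 4)*(v + 4)*(v - 2)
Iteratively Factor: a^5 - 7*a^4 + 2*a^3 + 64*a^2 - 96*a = (a - 4)*(a^4 - 3*a^3 - 10*a^2 + 24*a) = a*(a - 4)*(a^3 - 3*a^2 - 10*a + 24) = a*(a - 4)*(a - 2)*(a^2 - a - 12) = a*(a - 4)*(a - 2)*(a + 3)*(a - 4)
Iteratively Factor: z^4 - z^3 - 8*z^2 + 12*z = (z - 2)*(z^3 + z^2 - 6*z) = (z - 2)^2*(z^2 + 3*z) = (z - 2)^2*(z + 3)*(z)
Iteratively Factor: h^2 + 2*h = (h)*(h + 2)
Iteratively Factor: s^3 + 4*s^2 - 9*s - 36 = (s - 3)*(s^2 + 7*s + 12) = (s - 3)*(s + 4)*(s + 3)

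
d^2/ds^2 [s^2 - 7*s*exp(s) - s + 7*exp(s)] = -7*s*exp(s) - 7*exp(s) + 2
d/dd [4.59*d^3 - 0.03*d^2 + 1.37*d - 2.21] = 13.77*d^2 - 0.06*d + 1.37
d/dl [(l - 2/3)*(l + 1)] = 2*l + 1/3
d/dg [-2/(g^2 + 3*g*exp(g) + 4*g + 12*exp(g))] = 2*(3*g*exp(g) + 2*g + 15*exp(g) + 4)/(g^2 + 3*g*exp(g) + 4*g + 12*exp(g))^2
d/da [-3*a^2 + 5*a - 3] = 5 - 6*a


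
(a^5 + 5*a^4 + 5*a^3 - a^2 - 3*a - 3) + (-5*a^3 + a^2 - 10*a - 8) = a^5 + 5*a^4 - 13*a - 11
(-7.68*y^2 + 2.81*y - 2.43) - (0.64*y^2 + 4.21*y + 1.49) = -8.32*y^2 - 1.4*y - 3.92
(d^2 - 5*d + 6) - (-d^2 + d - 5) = 2*d^2 - 6*d + 11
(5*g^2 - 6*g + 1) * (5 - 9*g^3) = -45*g^5 + 54*g^4 - 9*g^3 + 25*g^2 - 30*g + 5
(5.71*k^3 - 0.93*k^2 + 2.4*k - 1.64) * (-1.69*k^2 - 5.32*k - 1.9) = -9.6499*k^5 - 28.8055*k^4 - 9.9574*k^3 - 8.2294*k^2 + 4.1648*k + 3.116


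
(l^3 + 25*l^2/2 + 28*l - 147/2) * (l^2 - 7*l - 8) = l^5 + 11*l^4/2 - 135*l^3/2 - 739*l^2/2 + 581*l/2 + 588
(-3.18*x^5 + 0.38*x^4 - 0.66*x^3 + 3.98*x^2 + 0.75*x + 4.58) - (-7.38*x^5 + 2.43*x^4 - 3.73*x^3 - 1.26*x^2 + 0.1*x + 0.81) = 4.2*x^5 - 2.05*x^4 + 3.07*x^3 + 5.24*x^2 + 0.65*x + 3.77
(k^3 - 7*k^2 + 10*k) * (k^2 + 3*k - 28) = k^5 - 4*k^4 - 39*k^3 + 226*k^2 - 280*k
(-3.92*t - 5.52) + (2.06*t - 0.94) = -1.86*t - 6.46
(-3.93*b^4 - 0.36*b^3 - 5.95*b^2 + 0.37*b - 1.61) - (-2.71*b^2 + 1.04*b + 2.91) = -3.93*b^4 - 0.36*b^3 - 3.24*b^2 - 0.67*b - 4.52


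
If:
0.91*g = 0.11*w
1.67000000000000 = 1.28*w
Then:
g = 0.16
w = 1.30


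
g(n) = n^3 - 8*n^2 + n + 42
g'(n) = 3*n^2 - 16*n + 1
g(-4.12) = -167.85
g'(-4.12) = 117.84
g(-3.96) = -149.51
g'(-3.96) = 111.40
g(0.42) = 41.08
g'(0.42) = -5.19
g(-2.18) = -8.56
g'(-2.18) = 50.14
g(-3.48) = -100.51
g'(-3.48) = 93.01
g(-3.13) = -70.17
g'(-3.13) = 80.47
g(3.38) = -7.40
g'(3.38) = -18.81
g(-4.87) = -268.11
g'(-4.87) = 150.07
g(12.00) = 630.00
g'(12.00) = 241.00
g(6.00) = -24.00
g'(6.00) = 13.00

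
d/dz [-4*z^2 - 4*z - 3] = -8*z - 4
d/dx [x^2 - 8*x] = 2*x - 8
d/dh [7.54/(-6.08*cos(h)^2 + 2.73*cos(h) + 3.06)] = (20.5842 - 91.6864*cos(h))*sin(h)/(-6.08*cos(h)^2 + 2.73*cos(h) + 3.06)^2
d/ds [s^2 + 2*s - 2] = 2*s + 2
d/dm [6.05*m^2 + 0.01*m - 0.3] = 12.1*m + 0.01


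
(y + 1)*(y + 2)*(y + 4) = y^3 + 7*y^2 + 14*y + 8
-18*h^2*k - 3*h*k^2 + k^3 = k*(-6*h + k)*(3*h + k)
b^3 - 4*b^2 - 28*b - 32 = (b - 8)*(b + 2)^2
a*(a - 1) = a^2 - a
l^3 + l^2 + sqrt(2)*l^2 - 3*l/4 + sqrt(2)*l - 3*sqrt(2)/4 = (l - 1/2)*(l + 3/2)*(l + sqrt(2))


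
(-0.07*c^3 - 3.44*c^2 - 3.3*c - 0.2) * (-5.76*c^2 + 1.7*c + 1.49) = 0.4032*c^5 + 19.6954*c^4 + 13.0557*c^3 - 9.5836*c^2 - 5.257*c - 0.298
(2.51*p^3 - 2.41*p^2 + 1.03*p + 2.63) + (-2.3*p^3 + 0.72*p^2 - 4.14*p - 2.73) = 0.21*p^3 - 1.69*p^2 - 3.11*p - 0.1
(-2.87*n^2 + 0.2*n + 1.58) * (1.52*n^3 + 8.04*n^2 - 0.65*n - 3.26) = -4.3624*n^5 - 22.7708*n^4 + 5.8751*n^3 + 21.9294*n^2 - 1.679*n - 5.1508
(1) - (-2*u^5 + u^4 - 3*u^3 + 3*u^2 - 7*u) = 2*u^5 - u^4 + 3*u^3 - 3*u^2 + 7*u + 1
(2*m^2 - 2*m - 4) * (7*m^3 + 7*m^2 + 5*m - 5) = 14*m^5 - 32*m^3 - 48*m^2 - 10*m + 20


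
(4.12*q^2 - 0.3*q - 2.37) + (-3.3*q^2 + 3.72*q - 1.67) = 0.82*q^2 + 3.42*q - 4.04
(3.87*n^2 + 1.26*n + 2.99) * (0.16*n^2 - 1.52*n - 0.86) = 0.6192*n^4 - 5.6808*n^3 - 4.765*n^2 - 5.6284*n - 2.5714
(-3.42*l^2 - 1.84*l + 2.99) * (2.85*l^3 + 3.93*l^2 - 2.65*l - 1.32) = -9.747*l^5 - 18.6846*l^4 + 10.3533*l^3 + 21.1411*l^2 - 5.4947*l - 3.9468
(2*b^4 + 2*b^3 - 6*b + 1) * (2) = 4*b^4 + 4*b^3 - 12*b + 2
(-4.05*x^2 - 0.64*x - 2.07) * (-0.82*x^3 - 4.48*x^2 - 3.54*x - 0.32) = 3.321*x^5 + 18.6688*x^4 + 18.9016*x^3 + 12.8352*x^2 + 7.5326*x + 0.6624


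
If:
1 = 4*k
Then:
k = 1/4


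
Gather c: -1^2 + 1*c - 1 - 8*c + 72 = 70 - 7*c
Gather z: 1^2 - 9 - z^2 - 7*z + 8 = -z^2 - 7*z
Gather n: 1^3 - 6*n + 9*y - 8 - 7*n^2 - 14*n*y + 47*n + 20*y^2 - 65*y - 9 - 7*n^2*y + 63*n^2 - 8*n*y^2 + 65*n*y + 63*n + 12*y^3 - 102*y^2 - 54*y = n^2*(56 - 7*y) + n*(-8*y^2 + 51*y + 104) + 12*y^3 - 82*y^2 - 110*y - 16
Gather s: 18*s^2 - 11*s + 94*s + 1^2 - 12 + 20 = 18*s^2 + 83*s + 9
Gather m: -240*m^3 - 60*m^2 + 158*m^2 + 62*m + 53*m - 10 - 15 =-240*m^3 + 98*m^2 + 115*m - 25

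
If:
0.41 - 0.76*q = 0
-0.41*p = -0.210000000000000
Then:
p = 0.51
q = 0.54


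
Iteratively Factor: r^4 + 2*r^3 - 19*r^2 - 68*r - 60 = (r + 3)*(r^3 - r^2 - 16*r - 20) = (r + 2)*(r + 3)*(r^2 - 3*r - 10) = (r - 5)*(r + 2)*(r + 3)*(r + 2)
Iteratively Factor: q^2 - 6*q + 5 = (q - 1)*(q - 5)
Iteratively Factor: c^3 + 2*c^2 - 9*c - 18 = (c + 3)*(c^2 - c - 6) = (c - 3)*(c + 3)*(c + 2)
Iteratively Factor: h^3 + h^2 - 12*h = (h)*(h^2 + h - 12) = h*(h - 3)*(h + 4)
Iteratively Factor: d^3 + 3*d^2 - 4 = (d + 2)*(d^2 + d - 2) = (d - 1)*(d + 2)*(d + 2)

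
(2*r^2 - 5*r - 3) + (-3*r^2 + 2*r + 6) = -r^2 - 3*r + 3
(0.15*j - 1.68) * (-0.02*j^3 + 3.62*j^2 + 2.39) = -0.003*j^4 + 0.5766*j^3 - 6.0816*j^2 + 0.3585*j - 4.0152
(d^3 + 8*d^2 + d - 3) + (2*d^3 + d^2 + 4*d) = 3*d^3 + 9*d^2 + 5*d - 3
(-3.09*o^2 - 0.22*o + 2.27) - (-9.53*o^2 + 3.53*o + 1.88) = 6.44*o^2 - 3.75*o + 0.39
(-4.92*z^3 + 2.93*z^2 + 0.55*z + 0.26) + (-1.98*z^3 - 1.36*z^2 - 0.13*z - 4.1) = -6.9*z^3 + 1.57*z^2 + 0.42*z - 3.84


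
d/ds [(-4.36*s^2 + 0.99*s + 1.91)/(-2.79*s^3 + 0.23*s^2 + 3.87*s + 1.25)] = (-12.1644*s^4 + 5.5242*s^3 - 1.1142*s^2 - 11.7786*s - 6.1542)/(7.7841*s^6 - 1.2834*s^5 - 21.5417*s^4 - 5.1948*s^3 + 15.5519*s^2 + 9.675*s + 1.5625)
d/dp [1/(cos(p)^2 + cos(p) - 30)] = (2*cos(p) + 1)*sin(p)/(cos(p)^2 + cos(p) - 30)^2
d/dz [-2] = 0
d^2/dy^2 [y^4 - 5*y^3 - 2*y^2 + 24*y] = 12*y^2 - 30*y - 4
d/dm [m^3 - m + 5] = 3*m^2 - 1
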